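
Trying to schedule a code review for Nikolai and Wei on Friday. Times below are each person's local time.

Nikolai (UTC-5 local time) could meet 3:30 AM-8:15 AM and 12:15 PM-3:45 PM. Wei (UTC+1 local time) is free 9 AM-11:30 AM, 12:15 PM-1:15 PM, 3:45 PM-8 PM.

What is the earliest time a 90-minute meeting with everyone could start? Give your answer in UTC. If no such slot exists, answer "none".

Nikolai in UTC: 08:30-13:15, 17:15-20:45 (add 5h to convert from UTC-5).
Wei in UTC: 08:00-10:30, 11:15-12:15, 14:45-19:00 (subtract 1h to convert from UTC+1).
Nikolai ∩ Wei: 08:30-10:30, 11:15-12:15, 17:15-19:00.
Those are the intersection windows.
The first common window of at least 90 minutes is 08:30-10:30, so the earliest start is 08:30.

08:30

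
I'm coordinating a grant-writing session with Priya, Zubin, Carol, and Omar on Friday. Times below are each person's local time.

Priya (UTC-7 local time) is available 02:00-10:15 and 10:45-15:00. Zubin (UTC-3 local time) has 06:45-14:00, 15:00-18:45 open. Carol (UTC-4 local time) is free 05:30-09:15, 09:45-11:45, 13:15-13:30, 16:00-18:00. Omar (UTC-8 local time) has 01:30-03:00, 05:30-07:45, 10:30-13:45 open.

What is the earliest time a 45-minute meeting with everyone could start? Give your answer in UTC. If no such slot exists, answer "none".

09:45

Priya in UTC: 09:00-17:15, 17:45-22:00 (add 7h to convert from UTC-7).
Zubin in UTC: 09:45-17:00, 18:00-21:45 (add 3h to convert from UTC-3).
Carol in UTC: 09:30-13:15, 13:45-15:45, 17:15-17:30, 20:00-22:00 (add 4h to convert from UTC-4).
Omar in UTC: 09:30-11:00, 13:30-15:45, 18:30-21:45 (add 8h to convert from UTC-8).
Priya ∩ Zubin: 09:45-17:00, 18:00-21:45.
Priya ∩ Zubin ∩ Carol: 09:45-13:15, 13:45-15:45, 20:00-21:45.
Priya ∩ Zubin ∩ Carol ∩ Omar: 09:45-11:00, 13:45-15:45, 20:00-21:45.
So the common availability across everyone is 09:45-11:00, 13:45-15:45, 20:00-21:45.
The first common window of at least 45 minutes is 09:45-11:00, so the earliest start is 09:45.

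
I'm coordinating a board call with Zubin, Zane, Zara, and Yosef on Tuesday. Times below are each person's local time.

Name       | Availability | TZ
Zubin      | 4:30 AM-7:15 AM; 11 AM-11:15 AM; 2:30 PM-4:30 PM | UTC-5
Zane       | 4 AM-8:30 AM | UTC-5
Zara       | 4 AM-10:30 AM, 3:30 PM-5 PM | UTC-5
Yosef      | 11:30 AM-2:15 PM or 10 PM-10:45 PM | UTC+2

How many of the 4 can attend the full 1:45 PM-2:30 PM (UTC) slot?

1

Zubin in UTC: 09:30-12:15, 16:00-16:15, 19:30-21:30 (add 5h to convert from UTC-5).
Zane in UTC: 09:00-13:30 (add 5h to convert from UTC-5).
Zara in UTC: 09:00-15:30, 20:30-22:00 (add 5h to convert from UTC-5).
Yosef in UTC: 09:30-12:15, 20:00-20:45 (subtract 2h to convert from UTC+2).
Zara can make the full 13:45-14:30 slot — that's 1.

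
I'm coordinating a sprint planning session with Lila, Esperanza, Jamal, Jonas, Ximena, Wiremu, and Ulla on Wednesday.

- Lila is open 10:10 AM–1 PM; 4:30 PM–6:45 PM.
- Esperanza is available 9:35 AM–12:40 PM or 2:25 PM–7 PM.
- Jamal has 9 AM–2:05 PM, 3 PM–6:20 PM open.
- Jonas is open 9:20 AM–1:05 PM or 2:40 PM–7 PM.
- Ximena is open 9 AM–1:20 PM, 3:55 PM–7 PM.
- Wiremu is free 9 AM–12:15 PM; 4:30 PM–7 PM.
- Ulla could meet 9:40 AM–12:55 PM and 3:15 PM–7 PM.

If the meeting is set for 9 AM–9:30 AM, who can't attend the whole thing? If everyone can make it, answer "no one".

Esperanza, Jonas, Lila, Ulla

Lila: not fully free for 09:00-09:30. Esperanza: not fully free for 09:00-09:30. Jamal: free for 09:00-09:30. Jonas: not fully free for 09:00-09:30. Ximena: free for 09:00-09:30. Wiremu: free for 09:00-09:30. Ulla: not fully free for 09:00-09:30.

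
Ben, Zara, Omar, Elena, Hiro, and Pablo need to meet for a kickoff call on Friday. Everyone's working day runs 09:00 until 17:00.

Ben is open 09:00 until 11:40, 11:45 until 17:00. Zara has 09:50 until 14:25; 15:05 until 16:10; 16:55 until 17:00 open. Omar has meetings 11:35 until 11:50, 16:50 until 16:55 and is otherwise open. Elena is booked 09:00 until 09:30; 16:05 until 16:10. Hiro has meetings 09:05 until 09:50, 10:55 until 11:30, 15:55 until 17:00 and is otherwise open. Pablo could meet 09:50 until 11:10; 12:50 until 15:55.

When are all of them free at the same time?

09:50-10:55, 12:50-14:25, 15:05-15:55

Ben free: 09:00-11:40, 11:45-17:00.
Zara free: 09:50-14:25, 15:05-16:10, 16:55-17:00.
Omar free: 09:00-11:35, 11:50-16:50, 16:55-17:00 (invert busy blocks within the working day).
Elena free: 09:30-16:05, 16:10-17:00 (invert busy blocks within the working day).
Hiro free: 09:00-09:05, 09:50-10:55, 11:30-15:55 (invert busy blocks within the working day).
Pablo free: 09:50-11:10, 12:50-15:55.
Ben ∩ Zara: 09:50-11:40, 11:45-14:25, 15:05-16:10, 16:55-17:00.
Ben ∩ Zara ∩ Omar: 09:50-11:35, 11:50-14:25, 15:05-16:10, 16:55-17:00.
Ben ∩ Zara ∩ Omar ∩ Elena: 09:50-11:35, 11:50-14:25, 15:05-16:05, 16:55-17:00.
Ben ∩ Zara ∩ Omar ∩ Elena ∩ Hiro: 09:50-10:55, 11:30-11:35, 11:50-14:25, 15:05-15:55.
Ben ∩ Zara ∩ Omar ∩ Elena ∩ Hiro ∩ Pablo: 09:50-10:55, 12:50-14:25, 15:05-15:55.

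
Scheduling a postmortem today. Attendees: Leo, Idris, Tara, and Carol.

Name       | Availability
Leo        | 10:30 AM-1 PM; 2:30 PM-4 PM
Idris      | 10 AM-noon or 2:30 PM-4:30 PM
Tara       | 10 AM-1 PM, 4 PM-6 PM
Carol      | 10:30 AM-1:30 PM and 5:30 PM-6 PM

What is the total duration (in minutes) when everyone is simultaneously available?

Leo ∩ Idris: 10:30-12:00, 14:30-16:00.
Leo ∩ Idris ∩ Tara: 10:30-12:00.
Leo ∩ Idris ∩ Tara ∩ Carol: 10:30-12:00.
That's a single block of 90 minutes.

90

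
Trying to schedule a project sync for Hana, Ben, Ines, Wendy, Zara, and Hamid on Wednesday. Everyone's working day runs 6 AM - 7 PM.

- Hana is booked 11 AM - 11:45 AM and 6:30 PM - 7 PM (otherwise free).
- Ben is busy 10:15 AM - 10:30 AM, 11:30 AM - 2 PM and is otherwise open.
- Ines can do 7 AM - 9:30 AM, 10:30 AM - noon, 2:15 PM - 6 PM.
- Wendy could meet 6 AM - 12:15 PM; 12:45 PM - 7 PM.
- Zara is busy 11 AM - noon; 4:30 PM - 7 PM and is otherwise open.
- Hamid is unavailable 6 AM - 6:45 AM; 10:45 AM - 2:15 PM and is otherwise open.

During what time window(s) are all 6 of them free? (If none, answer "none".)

Hana free: 06:00-11:00, 11:45-18:30 (invert busy blocks within the working day).
Ben free: 06:00-10:15, 10:30-11:30, 14:00-19:00 (invert busy blocks within the working day).
Ines free: 07:00-09:30, 10:30-12:00, 14:15-18:00.
Wendy free: 06:00-12:15, 12:45-19:00.
Zara free: 06:00-11:00, 12:00-16:30 (invert busy blocks within the working day).
Hamid free: 06:45-10:45, 14:15-19:00 (invert busy blocks within the working day).
Hana ∩ Ben: 06:00-10:15, 10:30-11:00, 14:00-18:30.
Hana ∩ Ben ∩ Ines: 07:00-09:30, 10:30-11:00, 14:15-18:00.
Hana ∩ Ben ∩ Ines ∩ Wendy: 07:00-09:30, 10:30-11:00, 14:15-18:00.
Hana ∩ Ben ∩ Ines ∩ Wendy ∩ Zara: 07:00-09:30, 10:30-11:00, 14:15-16:30.
Hana ∩ Ben ∩ Ines ∩ Wendy ∩ Zara ∩ Hamid: 07:00-09:30, 10:30-10:45, 14:15-16:30.

07:00-09:30, 10:30-10:45, 14:15-16:30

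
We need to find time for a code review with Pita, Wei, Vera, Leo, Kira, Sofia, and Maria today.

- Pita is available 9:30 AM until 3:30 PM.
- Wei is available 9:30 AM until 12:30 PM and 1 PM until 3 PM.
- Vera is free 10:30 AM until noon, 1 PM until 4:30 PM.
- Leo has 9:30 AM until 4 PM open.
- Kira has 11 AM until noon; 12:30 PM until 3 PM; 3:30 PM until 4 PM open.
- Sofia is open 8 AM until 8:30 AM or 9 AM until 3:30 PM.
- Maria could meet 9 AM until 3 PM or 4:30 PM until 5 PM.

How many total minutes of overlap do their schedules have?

180

Pita ∩ Wei: 09:30-12:30, 13:00-15:00.
Pita ∩ Wei ∩ Vera: 10:30-12:00, 13:00-15:00.
Pita ∩ Wei ∩ Vera ∩ Leo: 10:30-12:00, 13:00-15:00.
Pita ∩ Wei ∩ Vera ∩ Leo ∩ Kira: 11:00-12:00, 13:00-15:00.
Pita ∩ Wei ∩ Vera ∩ Leo ∩ Kira ∩ Sofia: 11:00-12:00, 13:00-15:00.
Pita ∩ Wei ∩ Vera ∩ Leo ∩ Kira ∩ Sofia ∩ Maria: 11:00-12:00, 13:00-15:00.
Summing the common windows: 60 + 120 = 180 minutes.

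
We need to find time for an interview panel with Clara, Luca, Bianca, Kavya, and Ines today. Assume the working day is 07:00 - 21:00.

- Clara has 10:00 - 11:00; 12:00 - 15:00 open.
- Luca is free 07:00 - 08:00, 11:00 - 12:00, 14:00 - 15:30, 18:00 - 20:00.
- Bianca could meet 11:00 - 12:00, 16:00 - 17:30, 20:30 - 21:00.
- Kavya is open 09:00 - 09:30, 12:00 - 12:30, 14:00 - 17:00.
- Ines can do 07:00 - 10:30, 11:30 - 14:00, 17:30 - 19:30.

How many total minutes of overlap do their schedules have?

Clara ∩ Luca: 14:00-15:00.
Clara ∩ Luca ∩ Bianca: ∅.
Clara ∩ Luca ∩ Bianca ∩ Kavya: ∅.
Clara ∩ Luca ∩ Bianca ∩ Kavya ∩ Ines: ∅.
There is no time when everyone is free.
There is no common window, so the total is 0 minutes.

0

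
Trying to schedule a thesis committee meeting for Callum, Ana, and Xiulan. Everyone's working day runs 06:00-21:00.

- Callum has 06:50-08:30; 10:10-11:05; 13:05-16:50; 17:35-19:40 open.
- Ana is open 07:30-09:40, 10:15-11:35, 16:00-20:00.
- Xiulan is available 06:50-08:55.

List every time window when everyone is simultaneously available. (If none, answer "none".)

07:30-08:30

Callum ∩ Ana: 07:30-08:30, 10:15-11:05, 16:00-16:50, 17:35-19:40.
Callum ∩ Ana ∩ Xiulan: 07:30-08:30.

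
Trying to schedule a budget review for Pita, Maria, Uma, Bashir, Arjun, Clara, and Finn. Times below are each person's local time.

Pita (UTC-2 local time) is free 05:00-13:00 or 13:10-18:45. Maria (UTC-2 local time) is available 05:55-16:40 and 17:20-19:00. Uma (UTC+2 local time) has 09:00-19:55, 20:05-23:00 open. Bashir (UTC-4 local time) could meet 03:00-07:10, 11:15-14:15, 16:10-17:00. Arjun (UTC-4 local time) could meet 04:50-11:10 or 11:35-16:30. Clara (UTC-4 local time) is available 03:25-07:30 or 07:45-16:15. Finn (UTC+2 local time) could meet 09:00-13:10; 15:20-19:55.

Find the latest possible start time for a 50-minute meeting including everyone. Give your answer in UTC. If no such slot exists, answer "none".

Pita in UTC: 07:00-15:00, 15:10-20:45 (add 2h to convert from UTC-2).
Maria in UTC: 07:55-18:40, 19:20-21:00 (add 2h to convert from UTC-2).
Uma in UTC: 07:00-17:55, 18:05-21:00 (subtract 2h to convert from UTC+2).
Bashir in UTC: 07:00-11:10, 15:15-18:15, 20:10-21:00 (add 4h to convert from UTC-4).
Arjun in UTC: 08:50-15:10, 15:35-20:30 (add 4h to convert from UTC-4).
Clara in UTC: 07:25-11:30, 11:45-20:15 (add 4h to convert from UTC-4).
Finn in UTC: 07:00-11:10, 13:20-17:55 (subtract 2h to convert from UTC+2).
Pita ∩ Maria: 07:55-15:00, 15:10-18:40, 19:20-20:45.
Pita ∩ Maria ∩ Uma: 07:55-15:00, 15:10-17:55, 18:05-18:40, 19:20-20:45.
Pita ∩ Maria ∩ Uma ∩ Bashir: 07:55-11:10, 15:15-17:55, 18:05-18:15, 20:10-20:45.
Pita ∩ Maria ∩ Uma ∩ Bashir ∩ Arjun: 08:50-11:10, 15:35-17:55, 18:05-18:15, 20:10-20:30.
Pita ∩ Maria ∩ Uma ∩ Bashir ∩ Arjun ∩ Clara: 08:50-11:10, 15:35-17:55, 18:05-18:15, 20:10-20:15.
Pita ∩ Maria ∩ Uma ∩ Bashir ∩ Arjun ∩ Clara ∩ Finn: 08:50-11:10, 15:35-17:55.
The last common window of at least 50 minutes is 15:35-17:55; a 50-minute meeting can start as late as 17:05 and still end by 17:55.

17:05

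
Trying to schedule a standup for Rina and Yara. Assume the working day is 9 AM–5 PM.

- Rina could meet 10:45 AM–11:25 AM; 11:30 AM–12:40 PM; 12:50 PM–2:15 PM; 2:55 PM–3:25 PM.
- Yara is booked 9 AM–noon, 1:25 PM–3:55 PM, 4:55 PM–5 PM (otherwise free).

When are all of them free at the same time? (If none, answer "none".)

Rina free: 10:45-11:25, 11:30-12:40, 12:50-14:15, 14:55-15:25.
Yara free: 12:00-13:25, 15:55-16:55 (invert busy blocks within the working day).
Rina ∩ Yara: 12:00-12:40, 12:50-13:25.

12:00-12:40, 12:50-13:25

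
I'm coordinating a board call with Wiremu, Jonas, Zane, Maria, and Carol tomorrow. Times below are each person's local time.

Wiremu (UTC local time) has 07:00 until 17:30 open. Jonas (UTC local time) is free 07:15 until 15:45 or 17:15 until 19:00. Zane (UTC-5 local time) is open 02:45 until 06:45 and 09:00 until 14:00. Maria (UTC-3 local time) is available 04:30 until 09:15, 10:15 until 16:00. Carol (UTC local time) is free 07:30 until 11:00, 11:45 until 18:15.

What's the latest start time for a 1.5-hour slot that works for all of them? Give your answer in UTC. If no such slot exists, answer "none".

14:15

Wiremu in UTC: 07:00-17:30.
Jonas in UTC: 07:15-15:45, 17:15-19:00.
Zane in UTC: 07:45-11:45, 14:00-19:00 (add 5h to convert from UTC-5).
Maria in UTC: 07:30-12:15, 13:15-19:00 (add 3h to convert from UTC-3).
Carol in UTC: 07:30-11:00, 11:45-18:15.
Wiremu ∩ Jonas: 07:15-15:45, 17:15-17:30.
Wiremu ∩ Jonas ∩ Zane: 07:45-11:45, 14:00-15:45, 17:15-17:30.
Wiremu ∩ Jonas ∩ Zane ∩ Maria: 07:45-11:45, 14:00-15:45, 17:15-17:30.
Wiremu ∩ Jonas ∩ Zane ∩ Maria ∩ Carol: 07:45-11:00, 14:00-15:45, 17:15-17:30.
Those are the intersection windows.
The last common window of at least 90 minutes is 14:00-15:45; a 90-minute meeting can start as late as 14:15 and still end by 15:45.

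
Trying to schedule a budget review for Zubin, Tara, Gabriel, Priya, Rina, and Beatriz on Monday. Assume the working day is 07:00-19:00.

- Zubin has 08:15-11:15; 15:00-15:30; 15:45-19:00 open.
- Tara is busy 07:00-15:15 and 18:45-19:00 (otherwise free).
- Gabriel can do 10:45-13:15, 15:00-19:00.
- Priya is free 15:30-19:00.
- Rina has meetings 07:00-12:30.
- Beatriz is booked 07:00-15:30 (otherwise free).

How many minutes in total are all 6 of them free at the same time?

180

Zubin free: 08:15-11:15, 15:00-15:30, 15:45-19:00.
Tara free: 15:15-18:45 (invert busy blocks within the working day).
Gabriel free: 10:45-13:15, 15:00-19:00.
Priya free: 15:30-19:00.
Rina free: 12:30-19:00 (invert busy blocks within the working day).
Beatriz free: 15:30-19:00 (invert busy blocks within the working day).
Zubin ∩ Tara: 15:15-15:30, 15:45-18:45.
Zubin ∩ Tara ∩ Gabriel: 15:15-15:30, 15:45-18:45.
Zubin ∩ Tara ∩ Gabriel ∩ Priya: 15:45-18:45.
Zubin ∩ Tara ∩ Gabriel ∩ Priya ∩ Rina: 15:45-18:45.
Zubin ∩ Tara ∩ Gabriel ∩ Priya ∩ Rina ∩ Beatriz: 15:45-18:45.
So the common availability across everyone is 15:45-18:45.
That's a single block of 180 minutes.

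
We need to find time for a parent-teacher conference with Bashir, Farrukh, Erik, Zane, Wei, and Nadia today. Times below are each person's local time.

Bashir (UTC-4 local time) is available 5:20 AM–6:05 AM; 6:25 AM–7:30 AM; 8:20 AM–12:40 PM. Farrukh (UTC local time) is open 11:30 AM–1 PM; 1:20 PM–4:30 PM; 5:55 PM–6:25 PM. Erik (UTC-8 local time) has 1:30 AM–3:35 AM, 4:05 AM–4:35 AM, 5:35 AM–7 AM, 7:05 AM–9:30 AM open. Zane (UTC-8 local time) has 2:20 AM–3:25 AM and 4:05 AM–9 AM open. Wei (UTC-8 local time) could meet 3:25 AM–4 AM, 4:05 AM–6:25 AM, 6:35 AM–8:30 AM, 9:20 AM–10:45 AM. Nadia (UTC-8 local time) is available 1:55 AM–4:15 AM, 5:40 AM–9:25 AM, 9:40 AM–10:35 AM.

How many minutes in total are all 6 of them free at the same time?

Bashir in UTC: 09:20-10:05, 10:25-11:30, 12:20-16:40 (add 4h to convert from UTC-4).
Farrukh in UTC: 11:30-13:00, 13:20-16:30, 17:55-18:25.
Erik in UTC: 09:30-11:35, 12:05-12:35, 13:35-15:00, 15:05-17:30 (add 8h to convert from UTC-8).
Zane in UTC: 10:20-11:25, 12:05-17:00 (add 8h to convert from UTC-8).
Wei in UTC: 11:25-12:00, 12:05-14:25, 14:35-16:30, 17:20-18:45 (add 8h to convert from UTC-8).
Nadia in UTC: 09:55-12:15, 13:40-17:25, 17:40-18:35 (add 8h to convert from UTC-8).
Bashir ∩ Farrukh: 12:20-13:00, 13:20-16:30.
Bashir ∩ Farrukh ∩ Erik: 12:20-12:35, 13:35-15:00, 15:05-16:30.
Bashir ∩ Farrukh ∩ Erik ∩ Zane: 12:20-12:35, 13:35-15:00, 15:05-16:30.
Bashir ∩ Farrukh ∩ Erik ∩ Zane ∩ Wei: 12:20-12:35, 13:35-14:25, 14:35-15:00, 15:05-16:30.
Bashir ∩ Farrukh ∩ Erik ∩ Zane ∩ Wei ∩ Nadia: 13:40-14:25, 14:35-15:00, 15:05-16:30.
So the common availability across everyone is 13:40-14:25, 14:35-15:00, 15:05-16:30.
Summing the common windows: 45 + 25 + 85 = 155 minutes.

155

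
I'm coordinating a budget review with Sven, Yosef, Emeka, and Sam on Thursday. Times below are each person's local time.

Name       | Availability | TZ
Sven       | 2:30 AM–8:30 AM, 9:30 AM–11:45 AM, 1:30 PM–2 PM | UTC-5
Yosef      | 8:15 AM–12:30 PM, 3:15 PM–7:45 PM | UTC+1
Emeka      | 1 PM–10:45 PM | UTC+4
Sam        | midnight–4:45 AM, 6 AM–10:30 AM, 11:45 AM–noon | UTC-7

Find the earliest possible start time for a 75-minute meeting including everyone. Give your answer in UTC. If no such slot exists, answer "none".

Sven in UTC: 07:30-13:30, 14:30-16:45, 18:30-19:00 (add 5h to convert from UTC-5).
Yosef in UTC: 07:15-11:30, 14:15-18:45 (subtract 1h to convert from UTC+1).
Emeka in UTC: 09:00-18:45 (subtract 4h to convert from UTC+4).
Sam in UTC: 07:00-11:45, 13:00-17:30, 18:45-19:00 (add 7h to convert from UTC-7).
Sven ∩ Yosef: 07:30-11:30, 14:30-16:45, 18:30-18:45.
Sven ∩ Yosef ∩ Emeka: 09:00-11:30, 14:30-16:45, 18:30-18:45.
Sven ∩ Yosef ∩ Emeka ∩ Sam: 09:00-11:30, 14:30-16:45.
The first common window of at least 75 minutes is 09:00-11:30, so the earliest start is 09:00.

09:00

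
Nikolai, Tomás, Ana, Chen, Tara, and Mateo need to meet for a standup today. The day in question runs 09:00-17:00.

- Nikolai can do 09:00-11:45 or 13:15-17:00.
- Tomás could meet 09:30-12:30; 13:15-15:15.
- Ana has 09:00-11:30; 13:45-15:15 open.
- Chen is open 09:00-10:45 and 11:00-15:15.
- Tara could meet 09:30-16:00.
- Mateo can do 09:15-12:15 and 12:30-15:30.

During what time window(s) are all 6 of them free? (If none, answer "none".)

Nikolai ∩ Tomás: 09:30-11:45, 13:15-15:15.
Nikolai ∩ Tomás ∩ Ana: 09:30-11:30, 13:45-15:15.
Nikolai ∩ Tomás ∩ Ana ∩ Chen: 09:30-10:45, 11:00-11:30, 13:45-15:15.
Nikolai ∩ Tomás ∩ Ana ∩ Chen ∩ Tara: 09:30-10:45, 11:00-11:30, 13:45-15:15.
Nikolai ∩ Tomás ∩ Ana ∩ Chen ∩ Tara ∩ Mateo: 09:30-10:45, 11:00-11:30, 13:45-15:15.
Those are the intersection windows.

09:30-10:45, 11:00-11:30, 13:45-15:15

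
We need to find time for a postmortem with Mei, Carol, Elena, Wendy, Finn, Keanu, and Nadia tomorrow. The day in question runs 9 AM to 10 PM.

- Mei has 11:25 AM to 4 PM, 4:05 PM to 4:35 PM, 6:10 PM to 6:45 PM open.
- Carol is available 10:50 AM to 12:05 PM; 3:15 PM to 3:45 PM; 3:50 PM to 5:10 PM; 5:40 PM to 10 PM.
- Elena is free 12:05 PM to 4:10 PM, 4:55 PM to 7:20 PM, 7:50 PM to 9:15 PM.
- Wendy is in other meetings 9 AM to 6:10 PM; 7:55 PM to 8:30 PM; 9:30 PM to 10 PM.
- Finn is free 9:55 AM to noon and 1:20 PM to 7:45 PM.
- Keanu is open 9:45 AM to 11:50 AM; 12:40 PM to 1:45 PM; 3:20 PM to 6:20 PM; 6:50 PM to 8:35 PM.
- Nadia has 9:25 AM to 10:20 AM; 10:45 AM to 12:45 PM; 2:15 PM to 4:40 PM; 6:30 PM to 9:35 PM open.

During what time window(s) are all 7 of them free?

none

Mei free: 11:25-16:00, 16:05-16:35, 18:10-18:45.
Carol free: 10:50-12:05, 15:15-15:45, 15:50-17:10, 17:40-22:00.
Elena free: 12:05-16:10, 16:55-19:20, 19:50-21:15.
Wendy free: 18:10-19:55, 20:30-21:30 (invert busy blocks within the working day).
Finn free: 09:55-12:00, 13:20-19:45.
Keanu free: 09:45-11:50, 12:40-13:45, 15:20-18:20, 18:50-20:35.
Nadia free: 09:25-10:20, 10:45-12:45, 14:15-16:40, 18:30-21:35.
Mei ∩ Carol: 11:25-12:05, 15:15-15:45, 15:50-16:00, 16:05-16:35, 18:10-18:45.
Mei ∩ Carol ∩ Elena: 15:15-15:45, 15:50-16:00, 16:05-16:10, 18:10-18:45.
Mei ∩ Carol ∩ Elena ∩ Wendy: 18:10-18:45.
Mei ∩ Carol ∩ Elena ∩ Wendy ∩ Finn: 18:10-18:45.
Mei ∩ Carol ∩ Elena ∩ Wendy ∩ Finn ∩ Keanu: 18:10-18:20.
Mei ∩ Carol ∩ Elena ∩ Wendy ∩ Finn ∩ Keanu ∩ Nadia: ∅.
There is no time when everyone is free.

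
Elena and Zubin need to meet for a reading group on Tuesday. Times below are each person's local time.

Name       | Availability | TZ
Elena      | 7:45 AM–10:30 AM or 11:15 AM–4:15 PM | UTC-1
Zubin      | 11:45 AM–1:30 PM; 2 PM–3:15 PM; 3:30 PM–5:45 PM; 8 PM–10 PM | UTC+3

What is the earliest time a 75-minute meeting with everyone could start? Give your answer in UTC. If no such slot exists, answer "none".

08:45

Elena in UTC: 08:45-11:30, 12:15-17:15 (add 1h to convert from UTC-1).
Zubin in UTC: 08:45-10:30, 11:00-12:15, 12:30-14:45, 17:00-19:00 (subtract 3h to convert from UTC+3).
Elena ∩ Zubin: 08:45-10:30, 11:00-11:30, 12:30-14:45, 17:00-17:15.
The first common window of at least 75 minutes is 08:45-10:30, so the earliest start is 08:45.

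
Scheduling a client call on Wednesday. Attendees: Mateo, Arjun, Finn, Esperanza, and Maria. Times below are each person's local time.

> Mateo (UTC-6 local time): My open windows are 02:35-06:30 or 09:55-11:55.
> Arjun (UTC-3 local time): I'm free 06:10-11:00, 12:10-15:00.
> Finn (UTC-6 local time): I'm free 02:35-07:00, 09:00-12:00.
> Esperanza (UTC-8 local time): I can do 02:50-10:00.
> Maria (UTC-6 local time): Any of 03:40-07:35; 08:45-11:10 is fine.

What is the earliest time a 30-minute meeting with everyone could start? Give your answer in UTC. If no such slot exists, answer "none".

Mateo in UTC: 08:35-12:30, 15:55-17:55 (add 6h to convert from UTC-6).
Arjun in UTC: 09:10-14:00, 15:10-18:00 (add 3h to convert from UTC-3).
Finn in UTC: 08:35-13:00, 15:00-18:00 (add 6h to convert from UTC-6).
Esperanza in UTC: 10:50-18:00 (add 8h to convert from UTC-8).
Maria in UTC: 09:40-13:35, 14:45-17:10 (add 6h to convert from UTC-6).
Mateo ∩ Arjun: 09:10-12:30, 15:55-17:55.
Mateo ∩ Arjun ∩ Finn: 09:10-12:30, 15:55-17:55.
Mateo ∩ Arjun ∩ Finn ∩ Esperanza: 10:50-12:30, 15:55-17:55.
Mateo ∩ Arjun ∩ Finn ∩ Esperanza ∩ Maria: 10:50-12:30, 15:55-17:10.
The first common window of at least 30 minutes is 10:50-12:30, so the earliest start is 10:50.

10:50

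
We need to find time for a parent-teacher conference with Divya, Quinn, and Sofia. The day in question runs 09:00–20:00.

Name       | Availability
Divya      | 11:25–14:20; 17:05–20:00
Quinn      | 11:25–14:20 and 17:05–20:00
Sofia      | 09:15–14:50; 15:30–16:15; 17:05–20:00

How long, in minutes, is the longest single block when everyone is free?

175

Divya ∩ Quinn: 11:25-14:20, 17:05-20:00.
Divya ∩ Quinn ∩ Sofia: 11:25-14:20, 17:05-20:00.
The longest is 11:25-14:20 at 175 minutes.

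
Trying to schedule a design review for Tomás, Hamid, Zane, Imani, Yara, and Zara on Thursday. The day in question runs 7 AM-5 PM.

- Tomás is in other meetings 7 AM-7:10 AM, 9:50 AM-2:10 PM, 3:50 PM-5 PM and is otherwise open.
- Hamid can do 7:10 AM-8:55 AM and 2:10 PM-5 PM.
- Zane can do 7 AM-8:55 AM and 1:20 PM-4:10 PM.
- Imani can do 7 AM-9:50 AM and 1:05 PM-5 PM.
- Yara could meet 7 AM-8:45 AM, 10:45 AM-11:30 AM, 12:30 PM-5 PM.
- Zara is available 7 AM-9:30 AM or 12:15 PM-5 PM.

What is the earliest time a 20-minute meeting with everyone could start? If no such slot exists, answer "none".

Tomás free: 07:10-09:50, 14:10-15:50 (invert busy blocks within the working day).
Hamid free: 07:10-08:55, 14:10-17:00.
Zane free: 07:00-08:55, 13:20-16:10.
Imani free: 07:00-09:50, 13:05-17:00.
Yara free: 07:00-08:45, 10:45-11:30, 12:30-17:00.
Zara free: 07:00-09:30, 12:15-17:00.
Tomás ∩ Hamid: 07:10-08:55, 14:10-15:50.
Tomás ∩ Hamid ∩ Zane: 07:10-08:55, 14:10-15:50.
Tomás ∩ Hamid ∩ Zane ∩ Imani: 07:10-08:55, 14:10-15:50.
Tomás ∩ Hamid ∩ Zane ∩ Imani ∩ Yara: 07:10-08:45, 14:10-15:50.
Tomás ∩ Hamid ∩ Zane ∩ Imani ∩ Yara ∩ Zara: 07:10-08:45, 14:10-15:50.
The first common window of at least 20 minutes is 07:10-08:45, so the earliest start is 07:10.

07:10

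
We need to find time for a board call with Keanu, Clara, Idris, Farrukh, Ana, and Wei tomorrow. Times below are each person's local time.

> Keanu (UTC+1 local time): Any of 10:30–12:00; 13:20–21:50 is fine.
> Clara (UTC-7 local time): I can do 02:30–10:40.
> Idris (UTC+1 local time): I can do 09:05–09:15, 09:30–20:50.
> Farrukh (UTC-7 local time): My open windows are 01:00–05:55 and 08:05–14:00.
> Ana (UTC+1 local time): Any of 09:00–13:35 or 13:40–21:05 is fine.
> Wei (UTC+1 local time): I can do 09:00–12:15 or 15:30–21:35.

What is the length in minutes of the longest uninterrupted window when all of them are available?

155

Keanu in UTC: 09:30-11:00, 12:20-20:50 (subtract 1h to convert from UTC+1).
Clara in UTC: 09:30-17:40 (add 7h to convert from UTC-7).
Idris in UTC: 08:05-08:15, 08:30-19:50 (subtract 1h to convert from UTC+1).
Farrukh in UTC: 08:00-12:55, 15:05-21:00 (add 7h to convert from UTC-7).
Ana in UTC: 08:00-12:35, 12:40-20:05 (subtract 1h to convert from UTC+1).
Wei in UTC: 08:00-11:15, 14:30-20:35 (subtract 1h to convert from UTC+1).
Keanu ∩ Clara: 09:30-11:00, 12:20-17:40.
Keanu ∩ Clara ∩ Idris: 09:30-11:00, 12:20-17:40.
Keanu ∩ Clara ∩ Idris ∩ Farrukh: 09:30-11:00, 12:20-12:55, 15:05-17:40.
Keanu ∩ Clara ∩ Idris ∩ Farrukh ∩ Ana: 09:30-11:00, 12:20-12:35, 12:40-12:55, 15:05-17:40.
Keanu ∩ Clara ∩ Idris ∩ Farrukh ∩ Ana ∩ Wei: 09:30-11:00, 15:05-17:40.
The longest is 15:05-17:40 at 155 minutes.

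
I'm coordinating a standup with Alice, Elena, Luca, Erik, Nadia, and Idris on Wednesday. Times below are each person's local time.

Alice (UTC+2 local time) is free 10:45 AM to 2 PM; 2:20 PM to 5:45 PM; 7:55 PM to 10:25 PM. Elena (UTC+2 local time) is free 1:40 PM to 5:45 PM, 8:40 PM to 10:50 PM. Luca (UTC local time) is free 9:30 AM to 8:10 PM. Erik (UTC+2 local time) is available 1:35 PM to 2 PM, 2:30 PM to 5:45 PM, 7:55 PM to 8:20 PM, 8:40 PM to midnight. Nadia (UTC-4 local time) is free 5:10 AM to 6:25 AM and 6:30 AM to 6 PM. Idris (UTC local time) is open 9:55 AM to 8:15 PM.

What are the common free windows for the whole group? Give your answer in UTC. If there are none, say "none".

11:40-12:00, 12:30-15:45, 18:40-20:10

Alice in UTC: 08:45-12:00, 12:20-15:45, 17:55-20:25 (subtract 2h to convert from UTC+2).
Elena in UTC: 11:40-15:45, 18:40-20:50 (subtract 2h to convert from UTC+2).
Luca in UTC: 09:30-20:10.
Erik in UTC: 11:35-12:00, 12:30-15:45, 17:55-18:20, 18:40-22:00 (subtract 2h to convert from UTC+2).
Nadia in UTC: 09:10-10:25, 10:30-22:00 (add 4h to convert from UTC-4).
Idris in UTC: 09:55-20:15.
Alice ∩ Elena: 11:40-12:00, 12:20-15:45, 18:40-20:25.
Alice ∩ Elena ∩ Luca: 11:40-12:00, 12:20-15:45, 18:40-20:10.
Alice ∩ Elena ∩ Luca ∩ Erik: 11:40-12:00, 12:30-15:45, 18:40-20:10.
Alice ∩ Elena ∩ Luca ∩ Erik ∩ Nadia: 11:40-12:00, 12:30-15:45, 18:40-20:10.
Alice ∩ Elena ∩ Luca ∩ Erik ∩ Nadia ∩ Idris: 11:40-12:00, 12:30-15:45, 18:40-20:10.
So the common availability across everyone is 11:40-12:00, 12:30-15:45, 18:40-20:10.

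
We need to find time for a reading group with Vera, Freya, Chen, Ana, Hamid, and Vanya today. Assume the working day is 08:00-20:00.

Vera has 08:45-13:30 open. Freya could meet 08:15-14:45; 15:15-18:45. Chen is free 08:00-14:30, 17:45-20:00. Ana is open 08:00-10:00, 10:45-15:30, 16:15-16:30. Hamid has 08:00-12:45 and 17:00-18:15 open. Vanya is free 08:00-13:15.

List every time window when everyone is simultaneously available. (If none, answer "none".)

Vera ∩ Freya: 08:45-13:30.
Vera ∩ Freya ∩ Chen: 08:45-13:30.
Vera ∩ Freya ∩ Chen ∩ Ana: 08:45-10:00, 10:45-13:30.
Vera ∩ Freya ∩ Chen ∩ Ana ∩ Hamid: 08:45-10:00, 10:45-12:45.
Vera ∩ Freya ∩ Chen ∩ Ana ∩ Hamid ∩ Vanya: 08:45-10:00, 10:45-12:45.
Those are the intersection windows.

08:45-10:00, 10:45-12:45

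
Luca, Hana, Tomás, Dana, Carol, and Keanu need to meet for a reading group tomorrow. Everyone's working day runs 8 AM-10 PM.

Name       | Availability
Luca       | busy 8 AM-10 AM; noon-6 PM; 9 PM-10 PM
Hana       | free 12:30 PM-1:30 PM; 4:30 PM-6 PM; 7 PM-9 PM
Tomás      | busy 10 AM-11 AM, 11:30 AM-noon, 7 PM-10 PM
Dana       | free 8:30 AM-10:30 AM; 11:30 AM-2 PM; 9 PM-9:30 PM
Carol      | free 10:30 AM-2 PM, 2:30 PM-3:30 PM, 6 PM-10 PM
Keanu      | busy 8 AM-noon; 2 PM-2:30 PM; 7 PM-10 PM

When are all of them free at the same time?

none

Luca free: 10:00-12:00, 18:00-21:00 (invert busy blocks within the working day).
Hana free: 12:30-13:30, 16:30-18:00, 19:00-21:00.
Tomás free: 08:00-10:00, 11:00-11:30, 12:00-19:00 (invert busy blocks within the working day).
Dana free: 08:30-10:30, 11:30-14:00, 21:00-21:30.
Carol free: 10:30-14:00, 14:30-15:30, 18:00-22:00.
Keanu free: 12:00-14:00, 14:30-19:00 (invert busy blocks within the working day).
Luca ∩ Hana: 19:00-21:00.
Luca ∩ Hana ∩ Tomás: ∅.
Luca ∩ Hana ∩ Tomás ∩ Dana: ∅.
Luca ∩ Hana ∩ Tomás ∩ Dana ∩ Carol: ∅.
Luca ∩ Hana ∩ Tomás ∩ Dana ∩ Carol ∩ Keanu: ∅.
There is no time when everyone is free.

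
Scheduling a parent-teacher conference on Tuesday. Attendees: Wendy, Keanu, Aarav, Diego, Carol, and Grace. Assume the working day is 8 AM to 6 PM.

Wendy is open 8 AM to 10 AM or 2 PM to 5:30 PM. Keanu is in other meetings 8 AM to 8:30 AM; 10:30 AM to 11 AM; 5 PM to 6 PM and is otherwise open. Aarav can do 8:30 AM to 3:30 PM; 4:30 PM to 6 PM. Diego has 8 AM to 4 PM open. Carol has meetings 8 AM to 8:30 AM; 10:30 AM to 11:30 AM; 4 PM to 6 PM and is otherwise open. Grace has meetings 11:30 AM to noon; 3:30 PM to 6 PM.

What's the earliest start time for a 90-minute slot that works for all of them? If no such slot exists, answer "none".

08:30

Wendy free: 08:00-10:00, 14:00-17:30.
Keanu free: 08:30-10:30, 11:00-17:00 (invert busy blocks within the working day).
Aarav free: 08:30-15:30, 16:30-18:00.
Diego free: 08:00-16:00.
Carol free: 08:30-10:30, 11:30-16:00 (invert busy blocks within the working day).
Grace free: 08:00-11:30, 12:00-15:30 (invert busy blocks within the working day).
Wendy ∩ Keanu: 08:30-10:00, 14:00-17:00.
Wendy ∩ Keanu ∩ Aarav: 08:30-10:00, 14:00-15:30, 16:30-17:00.
Wendy ∩ Keanu ∩ Aarav ∩ Diego: 08:30-10:00, 14:00-15:30.
Wendy ∩ Keanu ∩ Aarav ∩ Diego ∩ Carol: 08:30-10:00, 14:00-15:30.
Wendy ∩ Keanu ∩ Aarav ∩ Diego ∩ Carol ∩ Grace: 08:30-10:00, 14:00-15:30.
Those are the intersection windows.
The first common window of at least 90 minutes is 08:30-10:00, so the earliest start is 08:30.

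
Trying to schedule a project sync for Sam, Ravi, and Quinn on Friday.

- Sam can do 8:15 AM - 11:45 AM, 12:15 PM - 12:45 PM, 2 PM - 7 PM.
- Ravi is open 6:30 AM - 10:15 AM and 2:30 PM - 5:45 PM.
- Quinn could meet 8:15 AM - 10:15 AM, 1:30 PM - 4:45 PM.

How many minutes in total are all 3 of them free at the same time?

255

Sam ∩ Ravi: 08:15-10:15, 14:30-17:45.
Sam ∩ Ravi ∩ Quinn: 08:15-10:15, 14:30-16:45.
So the common availability across everyone is 08:15-10:15, 14:30-16:45.
Summing the common windows: 120 + 135 = 255 minutes.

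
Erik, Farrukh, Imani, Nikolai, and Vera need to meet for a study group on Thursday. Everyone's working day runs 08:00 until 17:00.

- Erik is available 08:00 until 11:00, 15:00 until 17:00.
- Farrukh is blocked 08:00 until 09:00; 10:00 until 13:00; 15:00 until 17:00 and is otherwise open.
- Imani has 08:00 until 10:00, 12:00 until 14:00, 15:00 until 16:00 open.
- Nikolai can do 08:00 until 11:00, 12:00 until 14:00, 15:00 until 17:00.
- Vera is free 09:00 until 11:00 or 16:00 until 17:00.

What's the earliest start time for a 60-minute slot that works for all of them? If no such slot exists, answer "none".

09:00

Erik free: 08:00-11:00, 15:00-17:00.
Farrukh free: 09:00-10:00, 13:00-15:00 (invert busy blocks within the working day).
Imani free: 08:00-10:00, 12:00-14:00, 15:00-16:00.
Nikolai free: 08:00-11:00, 12:00-14:00, 15:00-17:00.
Vera free: 09:00-11:00, 16:00-17:00.
Erik ∩ Farrukh: 09:00-10:00.
Erik ∩ Farrukh ∩ Imani: 09:00-10:00.
Erik ∩ Farrukh ∩ Imani ∩ Nikolai: 09:00-10:00.
Erik ∩ Farrukh ∩ Imani ∩ Nikolai ∩ Vera: 09:00-10:00.
Those are the intersection windows.
The first common window of at least 60 minutes is 09:00-10:00, so the earliest start is 09:00.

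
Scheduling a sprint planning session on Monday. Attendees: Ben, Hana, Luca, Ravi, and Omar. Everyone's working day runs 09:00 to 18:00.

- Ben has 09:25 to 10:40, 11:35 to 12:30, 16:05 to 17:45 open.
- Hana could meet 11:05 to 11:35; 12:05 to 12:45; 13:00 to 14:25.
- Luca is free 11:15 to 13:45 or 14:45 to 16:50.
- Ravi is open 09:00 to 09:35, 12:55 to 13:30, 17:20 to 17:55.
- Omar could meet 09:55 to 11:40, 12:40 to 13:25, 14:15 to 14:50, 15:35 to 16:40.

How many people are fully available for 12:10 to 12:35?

Hana and Luca can make the full 12:10-12:35 slot — that's 2.

2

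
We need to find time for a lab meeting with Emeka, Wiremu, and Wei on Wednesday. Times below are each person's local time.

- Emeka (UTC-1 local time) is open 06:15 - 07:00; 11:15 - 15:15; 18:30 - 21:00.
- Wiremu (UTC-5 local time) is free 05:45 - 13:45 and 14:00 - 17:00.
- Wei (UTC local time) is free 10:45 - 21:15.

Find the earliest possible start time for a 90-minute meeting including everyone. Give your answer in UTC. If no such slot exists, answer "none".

Emeka in UTC: 07:15-08:00, 12:15-16:15, 19:30-22:00 (add 1h to convert from UTC-1).
Wiremu in UTC: 10:45-18:45, 19:00-22:00 (add 5h to convert from UTC-5).
Wei in UTC: 10:45-21:15.
Emeka ∩ Wiremu: 12:15-16:15, 19:30-22:00.
Emeka ∩ Wiremu ∩ Wei: 12:15-16:15, 19:30-21:15.
So the common availability across everyone is 12:15-16:15, 19:30-21:15.
The first common window of at least 90 minutes is 12:15-16:15, so the earliest start is 12:15.

12:15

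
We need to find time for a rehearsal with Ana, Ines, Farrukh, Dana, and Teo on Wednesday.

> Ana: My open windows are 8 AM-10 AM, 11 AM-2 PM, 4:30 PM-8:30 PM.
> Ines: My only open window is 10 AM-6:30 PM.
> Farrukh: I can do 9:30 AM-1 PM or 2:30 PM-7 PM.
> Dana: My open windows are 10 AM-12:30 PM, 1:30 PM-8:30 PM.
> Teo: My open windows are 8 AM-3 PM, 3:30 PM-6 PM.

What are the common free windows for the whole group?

11:00-12:30, 16:30-18:00

Ana ∩ Ines: 11:00-14:00, 16:30-18:30.
Ana ∩ Ines ∩ Farrukh: 11:00-13:00, 16:30-18:30.
Ana ∩ Ines ∩ Farrukh ∩ Dana: 11:00-12:30, 16:30-18:30.
Ana ∩ Ines ∩ Farrukh ∩ Dana ∩ Teo: 11:00-12:30, 16:30-18:00.
Those are the intersection windows.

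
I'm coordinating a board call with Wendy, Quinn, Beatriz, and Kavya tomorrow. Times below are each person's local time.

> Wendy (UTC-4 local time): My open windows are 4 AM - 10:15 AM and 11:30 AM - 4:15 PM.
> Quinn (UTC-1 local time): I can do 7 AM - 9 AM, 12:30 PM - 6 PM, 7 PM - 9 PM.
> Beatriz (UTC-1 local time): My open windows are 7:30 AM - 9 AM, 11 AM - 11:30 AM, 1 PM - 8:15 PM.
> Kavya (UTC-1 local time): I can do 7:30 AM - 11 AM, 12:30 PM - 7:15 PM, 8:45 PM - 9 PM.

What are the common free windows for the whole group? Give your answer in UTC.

08:30-10:00, 14:00-14:15, 15:30-19:00, 20:00-20:15

Wendy in UTC: 08:00-14:15, 15:30-20:15 (add 4h to convert from UTC-4).
Quinn in UTC: 08:00-10:00, 13:30-19:00, 20:00-22:00 (add 1h to convert from UTC-1).
Beatriz in UTC: 08:30-10:00, 12:00-12:30, 14:00-21:15 (add 1h to convert from UTC-1).
Kavya in UTC: 08:30-12:00, 13:30-20:15, 21:45-22:00 (add 1h to convert from UTC-1).
Wendy ∩ Quinn: 08:00-10:00, 13:30-14:15, 15:30-19:00, 20:00-20:15.
Wendy ∩ Quinn ∩ Beatriz: 08:30-10:00, 14:00-14:15, 15:30-19:00, 20:00-20:15.
Wendy ∩ Quinn ∩ Beatriz ∩ Kavya: 08:30-10:00, 14:00-14:15, 15:30-19:00, 20:00-20:15.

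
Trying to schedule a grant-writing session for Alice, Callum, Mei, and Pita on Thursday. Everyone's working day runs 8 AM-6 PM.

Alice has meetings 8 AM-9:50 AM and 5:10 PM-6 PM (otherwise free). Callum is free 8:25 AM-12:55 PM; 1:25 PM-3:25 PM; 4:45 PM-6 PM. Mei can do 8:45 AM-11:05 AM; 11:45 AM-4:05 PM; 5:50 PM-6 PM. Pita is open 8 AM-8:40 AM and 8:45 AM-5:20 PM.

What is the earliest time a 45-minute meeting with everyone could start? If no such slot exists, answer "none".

09:50

Alice free: 09:50-17:10 (invert busy blocks within the working day).
Callum free: 08:25-12:55, 13:25-15:25, 16:45-18:00.
Mei free: 08:45-11:05, 11:45-16:05, 17:50-18:00.
Pita free: 08:00-08:40, 08:45-17:20.
Alice ∩ Callum: 09:50-12:55, 13:25-15:25, 16:45-17:10.
Alice ∩ Callum ∩ Mei: 09:50-11:05, 11:45-12:55, 13:25-15:25.
Alice ∩ Callum ∩ Mei ∩ Pita: 09:50-11:05, 11:45-12:55, 13:25-15:25.
The first common window of at least 45 minutes is 09:50-11:05, so the earliest start is 09:50.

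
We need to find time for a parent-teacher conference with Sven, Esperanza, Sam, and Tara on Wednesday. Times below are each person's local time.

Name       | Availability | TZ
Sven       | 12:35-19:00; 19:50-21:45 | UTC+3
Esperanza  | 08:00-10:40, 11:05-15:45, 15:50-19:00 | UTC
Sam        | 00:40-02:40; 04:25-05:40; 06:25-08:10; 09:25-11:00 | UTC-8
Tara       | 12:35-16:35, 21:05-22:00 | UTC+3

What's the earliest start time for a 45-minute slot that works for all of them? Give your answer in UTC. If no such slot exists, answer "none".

09:35

Sven in UTC: 09:35-16:00, 16:50-18:45 (subtract 3h to convert from UTC+3).
Esperanza in UTC: 08:00-10:40, 11:05-15:45, 15:50-19:00.
Sam in UTC: 08:40-10:40, 12:25-13:40, 14:25-16:10, 17:25-19:00 (add 8h to convert from UTC-8).
Tara in UTC: 09:35-13:35, 18:05-19:00 (subtract 3h to convert from UTC+3).
Sven ∩ Esperanza: 09:35-10:40, 11:05-15:45, 15:50-16:00, 16:50-18:45.
Sven ∩ Esperanza ∩ Sam: 09:35-10:40, 12:25-13:40, 14:25-15:45, 15:50-16:00, 17:25-18:45.
Sven ∩ Esperanza ∩ Sam ∩ Tara: 09:35-10:40, 12:25-13:35, 18:05-18:45.
The first common window of at least 45 minutes is 09:35-10:40, so the earliest start is 09:35.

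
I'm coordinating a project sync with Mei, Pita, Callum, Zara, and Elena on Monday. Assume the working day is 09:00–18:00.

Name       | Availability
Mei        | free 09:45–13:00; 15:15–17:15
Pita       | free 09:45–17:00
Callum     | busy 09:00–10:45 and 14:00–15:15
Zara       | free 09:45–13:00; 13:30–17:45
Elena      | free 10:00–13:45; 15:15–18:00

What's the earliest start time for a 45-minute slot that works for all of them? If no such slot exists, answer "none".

10:45

Mei free: 09:45-13:00, 15:15-17:15.
Pita free: 09:45-17:00.
Callum free: 10:45-14:00, 15:15-18:00 (invert busy blocks within the working day).
Zara free: 09:45-13:00, 13:30-17:45.
Elena free: 10:00-13:45, 15:15-18:00.
Mei ∩ Pita: 09:45-13:00, 15:15-17:00.
Mei ∩ Pita ∩ Callum: 10:45-13:00, 15:15-17:00.
Mei ∩ Pita ∩ Callum ∩ Zara: 10:45-13:00, 15:15-17:00.
Mei ∩ Pita ∩ Callum ∩ Zara ∩ Elena: 10:45-13:00, 15:15-17:00.
The first common window of at least 45 minutes is 10:45-13:00, so the earliest start is 10:45.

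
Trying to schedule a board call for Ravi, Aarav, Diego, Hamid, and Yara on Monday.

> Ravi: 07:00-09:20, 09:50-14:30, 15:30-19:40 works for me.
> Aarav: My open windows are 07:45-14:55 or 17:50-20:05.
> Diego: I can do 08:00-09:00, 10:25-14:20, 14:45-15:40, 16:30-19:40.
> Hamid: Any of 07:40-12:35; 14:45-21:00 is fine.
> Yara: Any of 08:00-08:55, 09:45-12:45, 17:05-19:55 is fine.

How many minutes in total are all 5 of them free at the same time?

Ravi ∩ Aarav: 07:45-09:20, 09:50-14:30, 17:50-19:40.
Ravi ∩ Aarav ∩ Diego: 08:00-09:00, 10:25-14:20, 17:50-19:40.
Ravi ∩ Aarav ∩ Diego ∩ Hamid: 08:00-09:00, 10:25-12:35, 17:50-19:40.
Ravi ∩ Aarav ∩ Diego ∩ Hamid ∩ Yara: 08:00-08:55, 10:25-12:35, 17:50-19:40.
Those are the intersection windows.
Summing the common windows: 55 + 130 + 110 = 295 minutes.

295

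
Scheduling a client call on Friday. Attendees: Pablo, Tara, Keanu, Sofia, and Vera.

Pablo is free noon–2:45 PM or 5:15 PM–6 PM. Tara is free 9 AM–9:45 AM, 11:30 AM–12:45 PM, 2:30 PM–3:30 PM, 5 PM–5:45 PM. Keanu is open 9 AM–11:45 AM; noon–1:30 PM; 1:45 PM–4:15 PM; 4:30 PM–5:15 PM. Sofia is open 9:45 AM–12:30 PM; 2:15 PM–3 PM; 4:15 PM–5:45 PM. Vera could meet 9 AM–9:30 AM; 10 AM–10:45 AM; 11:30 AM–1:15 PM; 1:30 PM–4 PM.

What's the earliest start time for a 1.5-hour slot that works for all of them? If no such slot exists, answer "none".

Pablo ∩ Tara: 12:00-12:45, 14:30-14:45, 17:15-17:45.
Pablo ∩ Tara ∩ Keanu: 12:00-12:45, 14:30-14:45.
Pablo ∩ Tara ∩ Keanu ∩ Sofia: 12:00-12:30, 14:30-14:45.
Pablo ∩ Tara ∩ Keanu ∩ Sofia ∩ Vera: 12:00-12:30, 14:30-14:45.
No common window is at least 90 minutes long.

none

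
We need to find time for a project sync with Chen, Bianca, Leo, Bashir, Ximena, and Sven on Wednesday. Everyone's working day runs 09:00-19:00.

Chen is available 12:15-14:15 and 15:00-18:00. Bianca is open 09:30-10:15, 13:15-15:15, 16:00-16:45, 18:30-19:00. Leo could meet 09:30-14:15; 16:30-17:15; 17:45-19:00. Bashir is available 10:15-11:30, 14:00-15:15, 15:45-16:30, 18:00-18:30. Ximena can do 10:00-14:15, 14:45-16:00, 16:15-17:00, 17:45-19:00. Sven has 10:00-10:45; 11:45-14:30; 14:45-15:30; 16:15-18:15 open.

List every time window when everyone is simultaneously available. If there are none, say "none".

14:00-14:15

Chen ∩ Bianca: 13:15-14:15, 15:00-15:15, 16:00-16:45.
Chen ∩ Bianca ∩ Leo: 13:15-14:15, 16:30-16:45.
Chen ∩ Bianca ∩ Leo ∩ Bashir: 14:00-14:15.
Chen ∩ Bianca ∩ Leo ∩ Bashir ∩ Ximena: 14:00-14:15.
Chen ∩ Bianca ∩ Leo ∩ Bashir ∩ Ximena ∩ Sven: 14:00-14:15.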